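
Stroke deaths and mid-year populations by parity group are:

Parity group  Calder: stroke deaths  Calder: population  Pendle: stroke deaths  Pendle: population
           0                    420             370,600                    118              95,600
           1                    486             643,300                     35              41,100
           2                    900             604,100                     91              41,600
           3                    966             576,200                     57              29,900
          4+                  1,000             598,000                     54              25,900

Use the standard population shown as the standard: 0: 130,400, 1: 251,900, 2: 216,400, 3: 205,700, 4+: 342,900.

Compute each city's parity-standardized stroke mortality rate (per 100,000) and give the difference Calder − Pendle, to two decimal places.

Parity-specific rates per 100,000 for Calder: 113.33, 75.55, 148.98, 167.65, 167.22.
For Pendle: 123.43, 85.16, 218.75, 190.64, 208.49.
Standard total = 1,147,300; weights = 0.1137, 0.2196, 0.1886, 0.1793, 0.2989.
Calder: 0.1137×113.33 + 0.2196×75.55 + 0.1886×148.98 + 0.1793×167.65 + 0.2989×167.22 = 137.6058 per 100,000.
Pendle: 0.1137×123.43 + 0.2196×85.16 + 0.1886×218.75 + 0.1793×190.64 + 0.2989×208.49 = 170.4790 per 100,000.
Difference = 137.6058 − 170.4790 = -32.8732.

-32.87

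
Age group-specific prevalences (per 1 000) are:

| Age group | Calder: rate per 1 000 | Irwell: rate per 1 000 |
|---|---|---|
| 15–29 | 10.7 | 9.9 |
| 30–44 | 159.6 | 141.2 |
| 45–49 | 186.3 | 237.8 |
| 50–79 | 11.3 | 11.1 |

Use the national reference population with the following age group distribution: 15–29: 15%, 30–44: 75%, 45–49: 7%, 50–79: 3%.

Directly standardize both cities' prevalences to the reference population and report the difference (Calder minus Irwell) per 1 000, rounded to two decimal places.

Standard weights: 0.15, 0.75, 0.07, 0.03.
Calder: 0.1500×10.7 + 0.7500×159.6 + 0.0700×186.3 + 0.0300×11.3 = 134.6850 per 1 000.
Irwell: 0.1500×9.9 + 0.7500×141.2 + 0.0700×237.8 + 0.0300×11.1 = 124.3640 per 1 000.
Difference = 134.6850 − 124.3640 = 10.3210.

10.32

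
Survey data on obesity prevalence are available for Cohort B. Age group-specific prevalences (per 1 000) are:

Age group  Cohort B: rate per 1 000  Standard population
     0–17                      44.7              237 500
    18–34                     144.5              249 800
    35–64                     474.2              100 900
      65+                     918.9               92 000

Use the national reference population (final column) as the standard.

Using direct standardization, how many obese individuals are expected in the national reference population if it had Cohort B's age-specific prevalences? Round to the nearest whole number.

179098

Expected obese individuals = Σ (standard pop × age-specific rate ÷ 1 000)
= 237 500×44.7/1 000 + 249 800×144.5/1 000 + 100 900×474.2/1 000 + 92 000×918.9/1 000
= 10616.25 + 36096.10 + 47846.78 + 84538.80 = 179097.93.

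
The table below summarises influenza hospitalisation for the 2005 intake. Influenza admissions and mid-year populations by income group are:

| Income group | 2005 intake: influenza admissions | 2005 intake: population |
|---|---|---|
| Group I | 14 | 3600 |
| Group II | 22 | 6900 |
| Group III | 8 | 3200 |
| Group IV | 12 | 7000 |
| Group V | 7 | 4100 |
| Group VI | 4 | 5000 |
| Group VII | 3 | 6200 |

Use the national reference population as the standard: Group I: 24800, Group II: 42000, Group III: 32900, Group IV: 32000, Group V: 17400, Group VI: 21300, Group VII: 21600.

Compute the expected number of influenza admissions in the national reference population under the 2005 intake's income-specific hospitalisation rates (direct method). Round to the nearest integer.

Income-specific rates per 100000 for the 2005 intake: 388.89, 318.84, 250.00, 171.43, 170.73, 80.00, 48.39.
Expected influenza admissions = Σ (standard pop × income-specific rate ÷ 100000)
= 24800×388.89/100000 + 42000×318.84/100000 + 32900×250.00/100000 + 32000×171.43/100000 + 17400×170.73/100000 + 21300×80.00/100000 + 21600×48.39/100000
= 96.44 + 133.91 + 82.25 + 54.86 + 29.71 + 17.04 + 10.45 = 424.66.

425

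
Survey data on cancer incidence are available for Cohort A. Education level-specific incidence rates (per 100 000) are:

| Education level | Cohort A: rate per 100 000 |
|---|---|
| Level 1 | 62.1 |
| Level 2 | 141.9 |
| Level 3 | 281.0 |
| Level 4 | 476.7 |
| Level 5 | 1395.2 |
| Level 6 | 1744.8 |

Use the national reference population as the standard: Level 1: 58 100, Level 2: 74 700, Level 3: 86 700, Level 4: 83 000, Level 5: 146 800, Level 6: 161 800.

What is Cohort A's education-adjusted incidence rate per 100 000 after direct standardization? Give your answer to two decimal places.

Standard total = 611 100; weights = 0.0951, 0.1222, 0.1419, 0.1358, 0.2402, 0.2648.
Standardized rate: 0.0951×62.1 + 0.1222×141.9 + 0.1419×281.0 + 0.1358×476.7 + 0.2402×1395.2 + 0.2648×1744.8 = 924.9889 per 100 000.

924.99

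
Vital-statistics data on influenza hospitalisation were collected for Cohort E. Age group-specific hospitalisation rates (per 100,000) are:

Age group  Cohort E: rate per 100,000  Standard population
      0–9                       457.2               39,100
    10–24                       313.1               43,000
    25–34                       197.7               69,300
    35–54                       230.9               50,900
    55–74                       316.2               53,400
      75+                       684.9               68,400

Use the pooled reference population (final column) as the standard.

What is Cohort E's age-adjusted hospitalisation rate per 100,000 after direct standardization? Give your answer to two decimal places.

371.88

Standard total = 324,100; weights = 0.1206, 0.1327, 0.2138, 0.1571, 0.1648, 0.2110.
Standardized rate: 0.1206×457.2 + 0.1327×313.1 + 0.2138×197.7 + 0.1571×230.9 + 0.1648×316.2 + 0.2110×684.9 = 371.8774 per 100,000.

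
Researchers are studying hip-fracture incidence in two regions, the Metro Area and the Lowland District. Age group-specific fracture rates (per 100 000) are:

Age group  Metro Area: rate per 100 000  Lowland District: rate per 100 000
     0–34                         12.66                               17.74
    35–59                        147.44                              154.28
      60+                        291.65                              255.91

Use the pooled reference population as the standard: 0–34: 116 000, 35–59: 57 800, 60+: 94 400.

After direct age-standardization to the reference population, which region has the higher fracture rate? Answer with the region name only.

Standard total = 268 200; weights = 0.4325, 0.2155, 0.3520.
The Metro Area: 0.4325×12.66 + 0.2155×147.44 + 0.3520×291.65 = 139.9044 per 100 000.
The Lowland District: 0.4325×17.74 + 0.2155×154.28 + 0.3520×255.91 = 130.9960 per 100 000.

Metro Area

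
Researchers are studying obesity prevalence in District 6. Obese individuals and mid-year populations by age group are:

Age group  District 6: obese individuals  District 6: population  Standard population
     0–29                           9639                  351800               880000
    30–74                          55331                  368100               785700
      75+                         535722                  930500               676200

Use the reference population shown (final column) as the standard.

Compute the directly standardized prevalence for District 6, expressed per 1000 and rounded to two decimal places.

Age-specific rates per 1000 for District 6: 27.399, 150.315, 575.736.
Standard total = 2341900; weights = 0.3758, 0.3355, 0.2887.
Standardized rate: 0.3758×27.399 + 0.3355×150.315 + 0.2887×575.736 = 226.9637 per 1000.

226.96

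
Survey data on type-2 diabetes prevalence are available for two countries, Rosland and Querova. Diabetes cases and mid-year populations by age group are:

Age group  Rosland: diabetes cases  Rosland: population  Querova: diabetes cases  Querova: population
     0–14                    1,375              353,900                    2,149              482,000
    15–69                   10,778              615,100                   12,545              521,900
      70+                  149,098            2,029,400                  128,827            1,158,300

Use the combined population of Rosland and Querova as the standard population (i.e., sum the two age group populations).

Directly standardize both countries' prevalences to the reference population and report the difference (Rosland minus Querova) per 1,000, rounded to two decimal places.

Age-specific rates per 1,000 for Rosland: 3.885, 17.522, 73.469.
For Querova: 4.459, 24.037, 111.221.
Combined standard total = 5,160,600; weights = 0.1620, 0.2203, 0.6177.
Rosland: 0.1620×3.885 + 0.2203×17.522 + 0.6177×73.469 = 49.8717 per 1,000.
Querova: 0.1620×4.459 + 0.2203×24.037 + 0.6177×111.221 = 74.7191 per 1,000.
Difference = 49.8717 − 74.7191 = -24.8475.

-24.85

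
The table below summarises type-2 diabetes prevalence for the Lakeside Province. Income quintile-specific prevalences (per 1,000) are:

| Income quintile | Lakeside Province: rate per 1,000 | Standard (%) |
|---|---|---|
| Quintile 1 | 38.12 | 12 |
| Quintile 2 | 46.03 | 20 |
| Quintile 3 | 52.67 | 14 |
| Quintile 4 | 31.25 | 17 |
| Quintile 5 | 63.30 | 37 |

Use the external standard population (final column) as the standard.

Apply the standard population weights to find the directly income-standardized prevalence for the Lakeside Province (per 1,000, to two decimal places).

49.89

Standard weights: 0.12, 0.20, 0.14, 0.17, 0.37.
Standardized rate: 0.1200×38.12 + 0.2000×46.03 + 0.1400×52.67 + 0.1700×31.25 + 0.3700×63.30 = 49.8877 per 1,000.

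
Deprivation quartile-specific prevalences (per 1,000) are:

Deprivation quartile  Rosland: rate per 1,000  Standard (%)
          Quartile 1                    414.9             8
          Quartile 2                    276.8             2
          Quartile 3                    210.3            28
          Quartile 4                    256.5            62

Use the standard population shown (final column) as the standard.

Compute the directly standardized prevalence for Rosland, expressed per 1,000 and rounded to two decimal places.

Standard weights: 0.08, 0.02, 0.28, 0.62.
Standardized rate: 0.0800×414.9 + 0.0200×276.8 + 0.2800×210.3 + 0.6200×256.5 = 256.6420 per 1,000.

256.64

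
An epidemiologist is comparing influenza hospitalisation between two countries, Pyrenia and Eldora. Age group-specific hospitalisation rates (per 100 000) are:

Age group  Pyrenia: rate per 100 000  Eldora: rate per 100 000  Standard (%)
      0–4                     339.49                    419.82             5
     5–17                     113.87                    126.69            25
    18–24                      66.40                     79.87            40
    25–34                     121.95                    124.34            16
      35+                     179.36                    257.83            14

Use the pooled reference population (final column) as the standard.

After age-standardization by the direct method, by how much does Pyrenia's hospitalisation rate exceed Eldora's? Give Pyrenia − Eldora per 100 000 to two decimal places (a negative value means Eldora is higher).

Standard weights: 0.05, 0.25, 0.40, 0.16, 0.14.
Pyrenia: 0.0500×339.49 + 0.2500×113.87 + 0.4000×66.40 + 0.1600×121.95 + 0.1400×179.36 = 116.6244 per 100 000.
Eldora: 0.0500×419.82 + 0.2500×126.69 + 0.4000×79.87 + 0.1600×124.34 + 0.1400×257.83 = 140.6021 per 100 000.
Difference = 116.6244 − 140.6021 = -23.9777.

-23.98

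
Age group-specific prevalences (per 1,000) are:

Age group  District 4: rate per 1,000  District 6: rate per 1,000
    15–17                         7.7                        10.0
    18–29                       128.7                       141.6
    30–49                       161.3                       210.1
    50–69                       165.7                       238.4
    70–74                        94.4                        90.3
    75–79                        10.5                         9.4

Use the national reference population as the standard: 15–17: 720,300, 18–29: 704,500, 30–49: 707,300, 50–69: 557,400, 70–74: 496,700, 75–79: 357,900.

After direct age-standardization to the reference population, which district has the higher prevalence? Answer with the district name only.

Standard total = 3,544,100; weights = 0.2032, 0.1988, 0.1996, 0.1573, 0.1401, 0.1010.
District 4: 0.2032×7.7 + 0.1988×128.7 + 0.1996×161.3 + 0.1573×165.7 + 0.1401×94.4 + 0.1010×10.5 = 99.6898 per 1,000.
District 6: 0.2032×10.0 + 0.1988×141.6 + 0.1996×210.1 + 0.1573×238.4 + 0.1401×90.3 + 0.1010×9.4 = 123.2088 per 1,000.

District 6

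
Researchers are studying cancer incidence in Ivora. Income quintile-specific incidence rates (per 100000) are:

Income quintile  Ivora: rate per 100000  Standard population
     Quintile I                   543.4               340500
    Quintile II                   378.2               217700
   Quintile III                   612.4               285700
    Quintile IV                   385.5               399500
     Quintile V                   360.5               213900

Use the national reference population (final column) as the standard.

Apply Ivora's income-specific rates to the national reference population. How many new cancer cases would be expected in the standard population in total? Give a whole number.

6734

Expected new cancer cases = Σ (standard pop × income-specific rate ÷ 100000)
= 340500×543.4/100000 + 217700×378.2/100000 + 285700×612.4/100000 + 399500×385.5/100000 + 213900×360.5/100000
= 1850.28 + 823.34 + 1749.63 + 1540.07 + 771.11 = 6734.43.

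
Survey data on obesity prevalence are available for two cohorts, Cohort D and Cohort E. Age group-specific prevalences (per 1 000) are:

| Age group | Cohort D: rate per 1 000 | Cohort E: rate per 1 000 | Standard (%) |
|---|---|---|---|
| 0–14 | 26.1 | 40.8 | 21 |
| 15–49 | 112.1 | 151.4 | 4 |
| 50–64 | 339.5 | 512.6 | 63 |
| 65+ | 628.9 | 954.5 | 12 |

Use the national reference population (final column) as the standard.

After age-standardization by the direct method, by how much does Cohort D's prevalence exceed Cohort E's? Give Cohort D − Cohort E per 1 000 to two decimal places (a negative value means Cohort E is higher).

Standard weights: 0.21, 0.04, 0.63, 0.12.
Cohort D: 0.2100×26.1 + 0.0400×112.1 + 0.6300×339.5 + 0.1200×628.9 = 299.3180 per 1 000.
Cohort E: 0.2100×40.8 + 0.0400×151.4 + 0.6300×512.6 + 0.1200×954.5 = 452.1020 per 1 000.
Difference = 299.3180 − 452.1020 = -152.7840.

-152.78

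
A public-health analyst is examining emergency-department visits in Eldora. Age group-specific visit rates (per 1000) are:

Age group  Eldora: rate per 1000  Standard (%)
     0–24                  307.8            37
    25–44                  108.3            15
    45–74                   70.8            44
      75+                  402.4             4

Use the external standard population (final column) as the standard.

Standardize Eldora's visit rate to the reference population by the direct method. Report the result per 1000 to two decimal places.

177.38

Standard weights: 0.37, 0.15, 0.44, 0.04.
Standardized rate: 0.3700×307.8 + 0.1500×108.3 + 0.4400×70.8 + 0.0400×402.4 = 177.3790 per 1000.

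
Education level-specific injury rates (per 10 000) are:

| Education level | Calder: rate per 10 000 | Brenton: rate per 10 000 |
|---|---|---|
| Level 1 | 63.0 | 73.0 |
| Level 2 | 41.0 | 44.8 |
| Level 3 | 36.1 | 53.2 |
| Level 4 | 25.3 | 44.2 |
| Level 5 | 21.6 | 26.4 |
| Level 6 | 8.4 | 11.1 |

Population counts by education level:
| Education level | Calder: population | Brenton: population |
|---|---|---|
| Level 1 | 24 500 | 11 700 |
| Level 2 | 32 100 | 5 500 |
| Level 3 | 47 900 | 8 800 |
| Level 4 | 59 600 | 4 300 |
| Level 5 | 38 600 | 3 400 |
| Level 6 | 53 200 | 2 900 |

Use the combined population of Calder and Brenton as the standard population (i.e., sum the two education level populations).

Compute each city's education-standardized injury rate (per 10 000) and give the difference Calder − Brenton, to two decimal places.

-10.38

Combined standard total = 292 500; weights = 0.1238, 0.1285, 0.1938, 0.2185, 0.1436, 0.1918.
Calder: 0.1238×63.0 + 0.1285×41.0 + 0.1938×36.1 + 0.2185×25.3 + 0.1436×21.6 + 0.1918×8.4 = 30.3049 per 10 000.
Brenton: 0.1238×73.0 + 0.1285×44.8 + 0.1938×53.2 + 0.2185×44.2 + 0.1436×26.4 + 0.1918×11.1 = 40.6817 per 10 000.
Difference = 30.3049 − 40.6817 = -10.3769.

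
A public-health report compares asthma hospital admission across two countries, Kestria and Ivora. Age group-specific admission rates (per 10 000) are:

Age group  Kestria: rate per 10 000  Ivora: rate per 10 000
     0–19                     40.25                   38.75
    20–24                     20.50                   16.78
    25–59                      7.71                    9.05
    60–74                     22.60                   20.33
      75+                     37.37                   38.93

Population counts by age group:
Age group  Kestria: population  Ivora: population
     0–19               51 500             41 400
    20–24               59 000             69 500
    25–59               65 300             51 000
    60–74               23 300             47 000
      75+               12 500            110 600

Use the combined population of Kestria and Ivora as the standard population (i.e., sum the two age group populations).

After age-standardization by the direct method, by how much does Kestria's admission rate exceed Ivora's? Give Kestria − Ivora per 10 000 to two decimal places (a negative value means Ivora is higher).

Combined standard total = 531 100; weights = 0.1749, 0.2420, 0.2190, 0.1324, 0.2318.
Kestria: 0.1749×40.25 + 0.2420×20.50 + 0.2190×7.71 + 0.1324×22.60 + 0.2318×37.37 = 25.3421 per 10 000.
Ivora: 0.1749×38.75 + 0.2420×16.78 + 0.2190×9.05 + 0.1324×20.33 + 0.2318×38.93 = 24.5342 per 10 000.
Difference = 25.3421 − 24.5342 = 0.8079.

0.81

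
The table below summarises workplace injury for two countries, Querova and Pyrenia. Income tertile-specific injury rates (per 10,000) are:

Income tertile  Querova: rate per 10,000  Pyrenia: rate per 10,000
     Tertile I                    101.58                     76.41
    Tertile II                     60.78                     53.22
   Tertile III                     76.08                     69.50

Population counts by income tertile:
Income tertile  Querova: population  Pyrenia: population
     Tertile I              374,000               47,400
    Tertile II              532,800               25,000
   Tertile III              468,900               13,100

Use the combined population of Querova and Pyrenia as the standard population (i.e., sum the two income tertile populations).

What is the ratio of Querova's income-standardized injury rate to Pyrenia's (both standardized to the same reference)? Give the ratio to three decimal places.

1.189

Combined standard total = 1,461,200; weights = 0.2884, 0.3817, 0.3299.
Querova: 0.2884×101.58 + 0.3817×60.78 + 0.3299×76.08 = 77.5934 per 10,000.
Pyrenia: 0.2884×76.41 + 0.3817×53.22 + 0.3299×69.50 = 65.2781 per 10,000.
Ratio = 77.5934 ÷ 65.2781 = 1.18866.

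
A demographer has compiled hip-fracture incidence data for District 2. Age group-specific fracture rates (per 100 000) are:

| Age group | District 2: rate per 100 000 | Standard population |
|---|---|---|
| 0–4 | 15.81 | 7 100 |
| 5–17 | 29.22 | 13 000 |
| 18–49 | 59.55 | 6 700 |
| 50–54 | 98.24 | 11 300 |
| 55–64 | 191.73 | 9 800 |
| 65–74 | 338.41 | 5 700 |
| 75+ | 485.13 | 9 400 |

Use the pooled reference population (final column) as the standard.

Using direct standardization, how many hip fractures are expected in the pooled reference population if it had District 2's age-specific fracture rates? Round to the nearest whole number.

Expected hip fractures = Σ (standard pop × age-specific rate ÷ 100 000)
= 7 100×15.81/100 000 + 13 000×29.22/100 000 + 6 700×59.55/100 000 + 11 300×98.24/100 000 + 9 800×191.73/100 000 + 5 700×338.41/100 000 + 9 400×485.13/100 000
= 1.12 + 3.80 + 3.99 + 11.10 + 18.79 + 19.29 + 45.60 = 103.69.

104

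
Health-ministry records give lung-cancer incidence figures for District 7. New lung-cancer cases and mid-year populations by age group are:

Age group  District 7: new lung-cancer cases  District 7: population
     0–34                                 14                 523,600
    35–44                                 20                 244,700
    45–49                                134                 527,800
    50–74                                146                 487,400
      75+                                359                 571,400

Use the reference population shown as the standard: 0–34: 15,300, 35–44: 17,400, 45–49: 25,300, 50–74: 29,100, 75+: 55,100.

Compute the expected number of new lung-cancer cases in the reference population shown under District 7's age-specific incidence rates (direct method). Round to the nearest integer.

Age-specific rates per 100,000 for District 7: 2.67, 8.17, 25.39, 29.95, 62.83.
Expected new lung-cancer cases = Σ (standard pop × age-specific rate ÷ 100,000)
= 15,300×2.67/100,000 + 17,400×8.17/100,000 + 25,300×25.39/100,000 + 29,100×29.95/100,000 + 55,100×62.83/100,000
= 0.41 + 1.42 + 6.42 + 8.72 + 34.62 = 51.59.

52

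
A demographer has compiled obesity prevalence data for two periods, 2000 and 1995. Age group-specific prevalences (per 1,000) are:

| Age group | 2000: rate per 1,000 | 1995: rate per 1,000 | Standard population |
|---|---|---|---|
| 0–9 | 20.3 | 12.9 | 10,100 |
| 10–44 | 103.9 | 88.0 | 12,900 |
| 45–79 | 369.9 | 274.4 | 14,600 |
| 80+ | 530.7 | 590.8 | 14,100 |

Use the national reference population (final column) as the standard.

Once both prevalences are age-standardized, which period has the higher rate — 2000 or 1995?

Standard total = 51,700; weights = 0.1954, 0.2495, 0.2824, 0.2727.
2000: 0.1954×20.3 + 0.2495×103.9 + 0.2824×369.9 + 0.2727×530.7 = 279.0861 per 1,000.
1995: 0.1954×12.9 + 0.2495×88.0 + 0.2824×274.4 + 0.2727×590.8 = 263.0950 per 1,000.

2000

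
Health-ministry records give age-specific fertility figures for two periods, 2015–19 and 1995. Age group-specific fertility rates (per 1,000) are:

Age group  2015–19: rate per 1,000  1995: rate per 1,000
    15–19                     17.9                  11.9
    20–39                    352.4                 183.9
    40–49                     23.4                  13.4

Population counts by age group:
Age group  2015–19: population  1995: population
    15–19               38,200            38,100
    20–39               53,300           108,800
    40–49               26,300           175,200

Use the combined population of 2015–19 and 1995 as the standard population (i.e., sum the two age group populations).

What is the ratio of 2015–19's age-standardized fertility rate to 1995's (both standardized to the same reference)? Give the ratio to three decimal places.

1.891

Combined standard total = 439,900; weights = 0.1734, 0.3685, 0.4581.
2015–19: 0.1734×17.9 + 0.3685×352.4 + 0.4581×23.4 = 143.6802 per 1,000.
1995: 0.1734×11.9 + 0.3685×183.9 + 0.4581×13.4 = 75.9679 per 1,000.
Ratio = 143.6802 ÷ 75.9679 = 1.89133.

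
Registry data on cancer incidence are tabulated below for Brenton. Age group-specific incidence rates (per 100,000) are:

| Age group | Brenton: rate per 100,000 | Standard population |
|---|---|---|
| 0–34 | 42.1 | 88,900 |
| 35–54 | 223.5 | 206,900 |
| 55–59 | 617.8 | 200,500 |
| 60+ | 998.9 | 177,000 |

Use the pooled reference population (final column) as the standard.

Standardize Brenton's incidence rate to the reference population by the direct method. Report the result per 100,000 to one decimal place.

520.8

Standard total = 673,300; weights = 0.1320, 0.3073, 0.2978, 0.2629.
Standardized rate: 0.1320×42.1 + 0.3073×223.5 + 0.2978×617.8 + 0.2629×998.9 = 520.8065 per 100,000.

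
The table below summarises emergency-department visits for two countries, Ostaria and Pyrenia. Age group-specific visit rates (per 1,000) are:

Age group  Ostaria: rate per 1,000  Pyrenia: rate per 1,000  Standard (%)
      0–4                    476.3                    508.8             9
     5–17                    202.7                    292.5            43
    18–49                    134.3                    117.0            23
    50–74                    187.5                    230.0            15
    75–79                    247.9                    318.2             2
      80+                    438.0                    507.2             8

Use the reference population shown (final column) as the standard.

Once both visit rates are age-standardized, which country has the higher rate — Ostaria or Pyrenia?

Pyrenia

Standard weights: 0.09, 0.43, 0.23, 0.15, 0.02, 0.08.
Ostaria: 0.0900×476.3 + 0.4300×202.7 + 0.2300×134.3 + 0.1500×187.5 + 0.0200×247.9 + 0.0800×438.0 = 229.0400 per 1,000.
Pyrenia: 0.0900×508.8 + 0.4300×292.5 + 0.2300×117.0 + 0.1500×230.0 + 0.0200×318.2 + 0.0800×507.2 = 279.9170 per 1,000.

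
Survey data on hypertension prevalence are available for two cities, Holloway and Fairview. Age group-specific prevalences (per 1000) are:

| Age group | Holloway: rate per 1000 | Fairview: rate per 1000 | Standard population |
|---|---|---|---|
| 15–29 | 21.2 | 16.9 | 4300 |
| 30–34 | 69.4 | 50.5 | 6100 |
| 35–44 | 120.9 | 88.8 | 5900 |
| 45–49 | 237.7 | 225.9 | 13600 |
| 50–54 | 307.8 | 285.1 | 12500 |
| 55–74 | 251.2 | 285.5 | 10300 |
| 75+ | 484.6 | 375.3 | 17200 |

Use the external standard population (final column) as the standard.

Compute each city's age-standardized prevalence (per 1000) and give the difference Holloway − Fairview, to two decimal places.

Standard total = 69900; weights = 0.0615, 0.0873, 0.0844, 0.1946, 0.1788, 0.1474, 0.2461.
Holloway: 0.0615×21.2 + 0.0873×69.4 + 0.0844×120.9 + 0.1946×237.7 + 0.1788×307.8 + 0.1474×251.2 + 0.2461×484.6 = 275.1146 per 1000.
Fairview: 0.0615×16.9 + 0.0873×50.5 + 0.0844×88.8 + 0.1946×225.9 + 0.1788×285.1 + 0.1474×285.5 + 0.2461×375.3 = 242.2953 per 1000.
Difference = 275.1146 − 242.2953 = 32.8193.

32.82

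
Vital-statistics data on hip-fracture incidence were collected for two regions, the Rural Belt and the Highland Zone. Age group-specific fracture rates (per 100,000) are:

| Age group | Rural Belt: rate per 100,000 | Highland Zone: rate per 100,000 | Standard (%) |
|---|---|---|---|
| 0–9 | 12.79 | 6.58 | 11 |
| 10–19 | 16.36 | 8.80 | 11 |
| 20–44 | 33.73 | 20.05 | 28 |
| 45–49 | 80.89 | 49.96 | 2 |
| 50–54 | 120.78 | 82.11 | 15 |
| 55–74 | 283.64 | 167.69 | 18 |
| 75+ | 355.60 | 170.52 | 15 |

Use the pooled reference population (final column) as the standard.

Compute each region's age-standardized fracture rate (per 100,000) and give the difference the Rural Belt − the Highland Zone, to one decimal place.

Standard weights: 0.11, 0.11, 0.28, 0.02, 0.15, 0.18, 0.15.
The Rural Belt: 0.1100×12.79 + 0.1100×16.36 + 0.2800×33.73 + 0.0200×80.89 + 0.1500×120.78 + 0.1800×283.64 + 0.1500×355.60 = 136.7809 per 100,000.
The Highland Zone: 0.1100×6.58 + 0.1100×8.80 + 0.2800×20.05 + 0.0200×49.96 + 0.1500×82.11 + 0.1800×167.69 + 0.1500×170.52 = 76.3837 per 100,000.
Difference = 136.7809 − 76.3837 = 60.3972.

60.4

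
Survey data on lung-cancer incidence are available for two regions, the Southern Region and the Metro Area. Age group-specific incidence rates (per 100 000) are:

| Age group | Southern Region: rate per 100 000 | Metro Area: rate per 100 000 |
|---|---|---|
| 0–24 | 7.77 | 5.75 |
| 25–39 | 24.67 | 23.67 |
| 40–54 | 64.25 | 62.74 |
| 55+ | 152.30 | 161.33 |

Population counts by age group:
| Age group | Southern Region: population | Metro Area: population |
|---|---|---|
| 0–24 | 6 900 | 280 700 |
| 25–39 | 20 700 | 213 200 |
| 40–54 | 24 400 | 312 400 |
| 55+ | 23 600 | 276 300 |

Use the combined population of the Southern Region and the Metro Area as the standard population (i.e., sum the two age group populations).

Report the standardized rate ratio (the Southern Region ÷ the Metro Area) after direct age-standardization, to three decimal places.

Combined standard total = 1 158 200; weights = 0.2483, 0.2020, 0.2908, 0.2589.
The Southern Region: 0.2483×7.77 + 0.2020×24.67 + 0.2908×64.25 + 0.2589×152.30 = 65.0312 per 100 000.
The Metro Area: 0.2483×5.75 + 0.2020×23.67 + 0.2908×62.74 + 0.2589×161.33 = 66.2267 per 100 000.
Ratio = 65.0312 ÷ 66.2267 = 0.98195.

0.982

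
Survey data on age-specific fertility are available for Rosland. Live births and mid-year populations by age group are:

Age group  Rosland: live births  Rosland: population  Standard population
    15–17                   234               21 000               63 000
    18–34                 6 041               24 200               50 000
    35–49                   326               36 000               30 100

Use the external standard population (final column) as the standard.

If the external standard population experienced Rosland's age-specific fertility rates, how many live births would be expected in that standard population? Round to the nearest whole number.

Age-specific rates per 1 000 for Rosland: 11.143, 249.628, 9.056.
Expected live births = Σ (standard pop × age-specific rate ÷ 1 000)
= 63 000×11.143/1 000 + 50 000×249.628/1 000 + 30 100×9.056/1 000
= 702.00 + 12481.40 + 272.57 = 13455.98.

13456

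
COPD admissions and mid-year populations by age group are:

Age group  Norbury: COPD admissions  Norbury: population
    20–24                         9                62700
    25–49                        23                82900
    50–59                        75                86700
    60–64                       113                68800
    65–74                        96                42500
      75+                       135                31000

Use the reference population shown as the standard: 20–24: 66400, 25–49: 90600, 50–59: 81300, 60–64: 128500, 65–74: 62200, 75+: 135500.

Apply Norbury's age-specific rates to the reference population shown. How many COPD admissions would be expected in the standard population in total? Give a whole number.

Age-specific rates per 10000 for Norbury: 1.44, 2.77, 8.65, 16.42, 22.59, 43.55.
Expected COPD admissions = Σ (standard pop × age-specific rate ÷ 10000)
= 66400×1.44/10000 + 90600×2.77/10000 + 81300×8.65/10000 + 128500×16.42/10000 + 62200×22.59/10000 + 135500×43.55/10000
= 9.53 + 25.14 + 70.33 + 211.05 + 140.50 + 590.08 = 1046.63.

1047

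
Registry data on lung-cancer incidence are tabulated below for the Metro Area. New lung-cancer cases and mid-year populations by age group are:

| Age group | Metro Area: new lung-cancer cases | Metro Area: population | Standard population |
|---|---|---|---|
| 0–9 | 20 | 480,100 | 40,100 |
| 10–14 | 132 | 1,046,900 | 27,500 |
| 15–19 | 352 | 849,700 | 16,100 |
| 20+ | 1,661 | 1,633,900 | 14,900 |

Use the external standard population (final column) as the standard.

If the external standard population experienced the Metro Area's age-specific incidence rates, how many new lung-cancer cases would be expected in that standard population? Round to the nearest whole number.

27

Age-specific rates per 100,000 for the Metro Area: 4.17, 12.61, 41.43, 101.66.
Expected new lung-cancer cases = Σ (standard pop × age-specific rate ÷ 100,000)
= 40,100×4.17/100,000 + 27,500×12.61/100,000 + 16,100×41.43/100,000 + 14,900×101.66/100,000
= 1.67 + 3.47 + 6.67 + 15.15 = 26.95.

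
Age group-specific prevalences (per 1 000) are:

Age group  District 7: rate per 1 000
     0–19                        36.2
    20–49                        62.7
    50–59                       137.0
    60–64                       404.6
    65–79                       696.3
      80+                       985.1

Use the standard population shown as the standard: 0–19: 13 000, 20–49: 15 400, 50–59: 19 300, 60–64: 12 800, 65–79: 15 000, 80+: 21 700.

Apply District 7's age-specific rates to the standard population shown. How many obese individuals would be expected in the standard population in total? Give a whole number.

Expected obese individuals = Σ (standard pop × age-specific rate ÷ 1 000)
= 13 000×36.2/1 000 + 15 400×62.7/1 000 + 19 300×137.0/1 000 + 12 800×404.6/1 000 + 15 000×696.3/1 000 + 21 700×985.1/1 000
= 470.60 + 965.58 + 2644.10 + 5178.88 + 10444.50 + 21376.67 = 41080.33.

41080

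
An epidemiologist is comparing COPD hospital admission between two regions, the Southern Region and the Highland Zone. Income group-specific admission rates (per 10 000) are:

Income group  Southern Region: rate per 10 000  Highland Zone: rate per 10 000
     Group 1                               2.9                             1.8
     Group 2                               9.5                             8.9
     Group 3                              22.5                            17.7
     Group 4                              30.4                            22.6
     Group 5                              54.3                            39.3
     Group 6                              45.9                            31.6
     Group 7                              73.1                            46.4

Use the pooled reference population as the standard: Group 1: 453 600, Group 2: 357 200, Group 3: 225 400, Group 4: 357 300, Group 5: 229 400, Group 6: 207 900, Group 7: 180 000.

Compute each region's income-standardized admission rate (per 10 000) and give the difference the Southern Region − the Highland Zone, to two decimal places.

Standard total = 2 010 800; weights = 0.2256, 0.1776, 0.1121, 0.1777, 0.1141, 0.1034, 0.0895.
The Southern Region: 0.2256×2.9 + 0.1776×9.5 + 0.1121×22.5 + 0.1777×30.4 + 0.1141×54.3 + 0.1034×45.9 + 0.0895×73.1 = 27.7498 per 10 000.
The Highland Zone: 0.2256×1.8 + 0.1776×8.9 + 0.1121×17.7 + 0.1777×22.6 + 0.1141×39.3 + 0.1034×31.6 + 0.0895×46.4 = 19.8912 per 10 000.
Difference = 27.7498 − 19.8912 = 7.8586.

7.86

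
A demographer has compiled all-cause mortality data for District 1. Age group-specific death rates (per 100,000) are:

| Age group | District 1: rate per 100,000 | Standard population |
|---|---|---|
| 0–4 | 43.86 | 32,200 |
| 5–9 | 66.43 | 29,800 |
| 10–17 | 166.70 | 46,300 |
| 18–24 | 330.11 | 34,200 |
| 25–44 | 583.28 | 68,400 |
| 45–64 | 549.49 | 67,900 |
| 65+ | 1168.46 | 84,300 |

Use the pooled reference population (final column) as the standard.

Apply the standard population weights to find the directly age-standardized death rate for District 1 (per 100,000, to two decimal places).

545.60

Standard total = 363,100; weights = 0.0887, 0.0821, 0.1275, 0.0942, 0.1884, 0.1870, 0.2322.
Standardized rate: 0.0887×43.86 + 0.0821×66.43 + 0.1275×166.70 + 0.0942×330.11 + 0.1884×583.28 + 0.1870×549.49 + 0.2322×1168.46 = 545.6012 per 100,000.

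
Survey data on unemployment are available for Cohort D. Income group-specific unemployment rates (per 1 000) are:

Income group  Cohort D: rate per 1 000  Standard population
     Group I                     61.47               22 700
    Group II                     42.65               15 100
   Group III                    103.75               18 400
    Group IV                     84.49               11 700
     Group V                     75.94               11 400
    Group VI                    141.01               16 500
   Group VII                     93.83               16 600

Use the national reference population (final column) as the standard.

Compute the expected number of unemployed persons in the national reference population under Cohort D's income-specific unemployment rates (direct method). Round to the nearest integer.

Expected unemployed persons = Σ (standard pop × income-specific rate ÷ 1 000)
= 22 700×61.47/1 000 + 15 100×42.65/1 000 + 18 400×103.75/1 000 + 11 700×84.49/1 000 + 11 400×75.94/1 000 + 16 500×141.01/1 000 + 16 600×93.83/1 000
= 1395.37 + 644.01 + 1909.00 + 988.53 + 865.72 + 2326.66 + 1557.58 = 9686.88.

9687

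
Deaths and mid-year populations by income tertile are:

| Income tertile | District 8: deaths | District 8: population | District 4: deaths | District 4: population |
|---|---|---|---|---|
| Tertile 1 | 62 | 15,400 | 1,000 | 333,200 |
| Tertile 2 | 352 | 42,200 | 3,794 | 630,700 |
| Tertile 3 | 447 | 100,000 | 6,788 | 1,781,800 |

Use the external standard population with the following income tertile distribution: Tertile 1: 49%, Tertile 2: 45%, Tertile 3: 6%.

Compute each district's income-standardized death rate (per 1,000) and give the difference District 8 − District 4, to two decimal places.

Income-specific rates per 1,000 for District 8: 4.026, 8.341, 4.470.
For District 4: 3.001, 6.016, 3.810.
Standard weights: 0.49, 0.45, 0.06.
District 8: 0.4900×4.026 + 0.4500×8.341 + 0.0600×4.470 = 5.9945 per 1,000.
District 4: 0.4900×3.001 + 0.4500×6.016 + 0.0600×3.810 = 4.4062 per 1,000.
Difference = 5.9945 − 4.4062 = 1.5883.

1.59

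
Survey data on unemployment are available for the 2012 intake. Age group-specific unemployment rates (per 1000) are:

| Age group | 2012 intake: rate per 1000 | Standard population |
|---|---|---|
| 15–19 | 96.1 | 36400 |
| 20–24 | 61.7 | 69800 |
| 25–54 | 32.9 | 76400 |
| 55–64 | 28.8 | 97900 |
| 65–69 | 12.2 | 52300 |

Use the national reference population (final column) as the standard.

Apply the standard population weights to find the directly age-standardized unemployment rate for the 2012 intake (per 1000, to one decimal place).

Standard total = 332800; weights = 0.1094, 0.2097, 0.2296, 0.2942, 0.1572.
Standardized rate: 0.1094×96.1 + 0.2097×61.7 + 0.2296×32.9 + 0.2942×28.8 + 0.1572×12.2 = 41.3938 per 1000.

41.4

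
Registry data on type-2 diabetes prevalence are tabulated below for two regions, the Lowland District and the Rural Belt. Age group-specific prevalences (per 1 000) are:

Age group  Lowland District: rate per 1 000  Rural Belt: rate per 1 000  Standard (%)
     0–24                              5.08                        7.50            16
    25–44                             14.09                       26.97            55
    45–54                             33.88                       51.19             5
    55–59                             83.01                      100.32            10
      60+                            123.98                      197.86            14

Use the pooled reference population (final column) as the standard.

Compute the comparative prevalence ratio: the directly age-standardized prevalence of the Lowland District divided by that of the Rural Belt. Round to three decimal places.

Standard weights: 0.16, 0.55, 0.05, 0.10, 0.14.
The Lowland District: 0.1600×5.08 + 0.5500×14.09 + 0.0500×33.88 + 0.1000×83.01 + 0.1400×123.98 = 35.9145 per 1 000.
The Rural Belt: 0.1600×7.50 + 0.5500×26.97 + 0.0500×51.19 + 0.1000×100.32 + 0.1400×197.86 = 56.3254 per 1 000.
Ratio = 35.9145 ÷ 56.3254 = 0.63763.

0.638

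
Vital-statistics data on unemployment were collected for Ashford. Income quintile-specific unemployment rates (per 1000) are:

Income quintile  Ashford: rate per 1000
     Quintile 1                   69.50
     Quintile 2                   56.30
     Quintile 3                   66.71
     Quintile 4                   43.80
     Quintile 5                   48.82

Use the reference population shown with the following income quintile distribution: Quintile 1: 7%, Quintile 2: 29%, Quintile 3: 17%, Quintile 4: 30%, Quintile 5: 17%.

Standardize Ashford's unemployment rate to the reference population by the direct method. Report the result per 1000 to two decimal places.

Standard weights: 0.07, 0.29, 0.17, 0.30, 0.17.
Standardized rate: 0.0700×69.50 + 0.2900×56.30 + 0.1700×66.71 + 0.3000×43.80 + 0.1700×48.82 = 53.9721 per 1000.

53.97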